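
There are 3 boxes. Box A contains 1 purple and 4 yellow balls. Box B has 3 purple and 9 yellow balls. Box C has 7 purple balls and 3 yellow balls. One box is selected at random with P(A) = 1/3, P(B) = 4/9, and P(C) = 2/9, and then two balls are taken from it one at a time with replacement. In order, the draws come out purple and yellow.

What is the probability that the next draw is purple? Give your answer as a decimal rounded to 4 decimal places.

The likelihood of the observed sequence under each hypothesis: P(data | box A) = (1/5)(4/5) = 4/25; P(data | box B) = (3/12)(9/12) = 3/16; P(data | box C) = (7/10)(3/10) = 21/100.
The prior-weighted likelihoods are 1/3 · 4/25 = 4/75, 4/9 · 3/16 = 1/12, 2/9 · 21/100 = 7/150; these sum to 11/60.
The posterior is then P(box A | data) = 16/55, P(box B | data) = 5/11, P(box C | data) = 14/55.
So P(purple next | data) = Σ P(purple next | H) P(H | data) = (1/5)(16/55) + (1/4)(5/11) + (7/10)(14/55) = 7/20.

0.3500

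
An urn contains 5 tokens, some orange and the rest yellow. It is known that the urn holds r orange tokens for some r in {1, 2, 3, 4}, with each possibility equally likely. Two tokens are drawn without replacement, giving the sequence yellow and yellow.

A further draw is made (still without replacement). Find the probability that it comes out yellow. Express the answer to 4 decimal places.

0.5000

Under each hypothesis, the probability of the observed sequence is: P(data | r = 1) = (4/5)(3/4) = 3/5; P(data | r = 2) = (3/5)(2/4) = 3/10; P(data | r = 3) = (2/5)(1/4) = 1/10; P(data | r = 4) = (1/5)(0/4) = 0.
Weighting by the prior gives 1/4 · 3/5 = 3/20, 1/4 · 3/10 = 3/40, 1/4 · 1/10 = 1/40, 1/4 · 0 = 0; with total 1/4.
Normalising, the posterior is P(r = 1 | data) = 3/5, P(r = 2 | data) = 3/10, P(r = 3 | data) = 1/10, P(r = 4 | data) = 0.
Averaging over the posterior, P(yellow next | data) = (2/3)(3/5) + (1/3)(3/10) + (0)(1/10) = 1/2.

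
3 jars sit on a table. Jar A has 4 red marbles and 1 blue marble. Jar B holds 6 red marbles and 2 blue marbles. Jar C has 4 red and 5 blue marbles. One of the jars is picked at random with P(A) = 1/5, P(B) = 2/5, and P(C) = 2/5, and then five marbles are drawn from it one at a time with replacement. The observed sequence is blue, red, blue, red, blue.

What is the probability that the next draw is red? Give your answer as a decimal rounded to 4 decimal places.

Compute the likelihood of the observed sequence for each case: P(data | jar A) = (1/5)(4/5)(1/5)(4/5)(1/5) = 0.00512; P(data | jar B) = (2/8)(6/8)(2/8)(6/8)(2/8) = 0.0087891; P(data | jar C) = (5/9)(4/9)(5/9)(4/9)(5/9) = 0.03387.
The prior-weighted likelihoods are 1/5 · 0.00512 = 0.001024, 2/5 · 0.0087891 = 0.0035156, 2/5 · 0.03387 = 0.013548; these sum to 0.018088.
Normalising, the posterior is P(jar A | data) = 0.056613, P(jar B | data) = 0.19437, P(jar C | data) = 0.74902.
The predictive probability is P(red next | data) = (4/5)(0.056613) + (3/4)(0.19437) + (4/9)(0.74902) = 0.52396.

0.5240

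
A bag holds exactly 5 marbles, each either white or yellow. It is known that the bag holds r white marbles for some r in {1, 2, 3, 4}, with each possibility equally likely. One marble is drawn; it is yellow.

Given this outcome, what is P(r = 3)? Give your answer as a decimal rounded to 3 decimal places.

For each hypothesis, P(data | H) works out to: P(data | r = 1) = (4/5) = 4/5; P(data | r = 2) = (3/5) = 3/5; P(data | r = 3) = (2/5) = 2/5; P(data | r = 4) = (1/5) = 1/5.
Weighting by the prior gives 1/4 · 4/5 = 1/5, 1/4 · 3/5 = 3/20, 1/4 · 2/5 = 1/10, 1/4 · 1/5 = 1/20; summing to 1/2.
So P(r = 3 | data) = (1/10) / (1/2) = 1/5.

0.200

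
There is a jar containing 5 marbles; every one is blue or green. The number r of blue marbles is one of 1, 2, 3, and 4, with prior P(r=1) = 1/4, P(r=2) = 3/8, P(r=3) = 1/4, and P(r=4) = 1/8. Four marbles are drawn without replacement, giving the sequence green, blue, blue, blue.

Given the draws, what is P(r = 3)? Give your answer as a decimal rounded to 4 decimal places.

Under each hypothesis, the probability of the observed sequence is: P(data | r = 1) = (4/5)(1/4)(0/3) = 0; P(data | r = 2) = (3/5)(2/4)(1/3)(0/2) = 0; P(data | r = 3) = (2/5)(3/4)(2/3)(1/2) = 1/10; P(data | r = 4) = (1/5)(4/4)(3/3)(2/2) = 1/5.
The prior-weighted likelihoods are 1/4 · 0 = 0, 3/8 · 0 = 0, 1/4 · 1/10 = 1/40, 1/8 · 1/5 = 1/40; with total 1/20.
By Bayes' rule, P(r = 3 | data) = (1/40) / (1/20) = 1/2.

0.5000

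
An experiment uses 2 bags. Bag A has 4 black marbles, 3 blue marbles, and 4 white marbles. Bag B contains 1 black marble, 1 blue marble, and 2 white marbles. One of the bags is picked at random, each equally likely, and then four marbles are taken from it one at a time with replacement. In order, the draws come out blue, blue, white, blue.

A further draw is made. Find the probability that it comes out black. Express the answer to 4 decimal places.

Compute the likelihood of the observed sequence for each case: P(data | bag A) = (3/11)(3/11)(4/11)(3/11) = 0.0073765; P(data | bag B) = (1/4)(1/4)(2/4)(1/4) = 0.0078125.
The prior-weighted likelihoods are 1/2 · 0.0073765 = 0.0036883, 1/2 · 0.0078125 = 0.0039062; these sum to 0.0075945.
Dividing through by the total gives posterior P(bag A | data) = 0.48565, P(bag B | data) = 0.51435.
So P(black next | data) = Σ P(black next | H) P(H | data) = (4/11)(0.48565) + (1/4)(0.51435) = 0.30519.

0.3052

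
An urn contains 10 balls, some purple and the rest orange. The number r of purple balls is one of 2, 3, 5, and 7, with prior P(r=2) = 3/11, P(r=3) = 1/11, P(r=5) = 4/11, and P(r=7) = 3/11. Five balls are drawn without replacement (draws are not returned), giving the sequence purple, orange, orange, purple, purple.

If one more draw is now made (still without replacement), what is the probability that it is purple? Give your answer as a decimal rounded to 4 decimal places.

For each hypothesis, P(data | H) works out to: P(data | r = 2) = (2/10)(8/9)(7/8)(1/7)(0/6) = 0; P(data | r = 3) = (3/10)(7/9)(6/8)(2/7)(1/6) = 0.0083333; P(data | r = 5) = (5/10)(5/9)(4/8)(4/7)(3/6) = 0.039683; P(data | r = 7) = (7/10)(3/9)(2/8)(6/7)(5/6) = 0.041667.
Multiplying each by its prior: 3/11 · 0 = 0, 1/11 · 0.0083333 = 0.00075758, 4/11 · 0.039683 = 0.01443, 3/11 · 0.041667 = 0.011364; these sum to 0.026551.
Normalising, the posterior is P(r = 2 | data) = 0, P(r = 3 | data) = 0.028533, P(r = 5 | data) = 0.54348, P(r = 7 | data) = 0.42799.
So P(purple next | data) = Σ P(purple next | H) P(H | data) = (0)(0.028533) + (2/5)(0.54348) + (4/5)(0.42799) = 0.55978.

0.5598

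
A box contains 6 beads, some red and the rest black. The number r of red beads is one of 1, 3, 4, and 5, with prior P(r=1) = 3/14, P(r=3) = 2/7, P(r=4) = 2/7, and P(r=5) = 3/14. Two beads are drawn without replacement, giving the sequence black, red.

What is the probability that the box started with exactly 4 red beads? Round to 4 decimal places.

0.3265

The likelihood of the observed sequence under each hypothesis: P(data | r = 1) = (5/6)(1/5) = 1/6; P(data | r = 3) = (3/6)(3/5) = 3/10; P(data | r = 4) = (2/6)(4/5) = 4/15; P(data | r = 5) = (1/6)(5/5) = 1/6.
Weighting by the prior gives 3/14 · 1/6 = 1/28, 2/7 · 3/10 = 3/35, 2/7 · 4/15 = 8/105, 3/14 · 1/6 = 1/28; with total 7/30.
Hence P(r = 4 | data) = (8/105) / (7/30) = 16/49.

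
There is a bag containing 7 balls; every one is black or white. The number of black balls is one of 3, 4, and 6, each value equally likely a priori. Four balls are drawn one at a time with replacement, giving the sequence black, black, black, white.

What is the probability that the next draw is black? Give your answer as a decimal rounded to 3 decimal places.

For each hypothesis, P(data | H) works out to: P(data | r = 3) = (3/7)(3/7)(3/7)(4/7) = 0.044981; P(data | r = 4) = (4/7)(4/7)(4/7)(3/7) = 0.079967; P(data | r = 6) = (6/7)(6/7)(6/7)(1/7) = 0.089963.
Multiplying each by its prior: 1/3 · 0.044981 = 0.014994, 1/3 · 0.079967 = 0.026656, 1/3 · 0.089963 = 0.029988; summing to 0.071637.
The posterior is then P(r = 3 | data) = 0.2093, P(r = 4 | data) = 0.37209, P(r = 6 | data) = 0.4186.
So P(black next | data) = Σ P(black next | H) P(H | data) = (3/7)(0.2093) + (4/7)(0.37209) + (6/7)(0.4186) = 0.66113.

0.661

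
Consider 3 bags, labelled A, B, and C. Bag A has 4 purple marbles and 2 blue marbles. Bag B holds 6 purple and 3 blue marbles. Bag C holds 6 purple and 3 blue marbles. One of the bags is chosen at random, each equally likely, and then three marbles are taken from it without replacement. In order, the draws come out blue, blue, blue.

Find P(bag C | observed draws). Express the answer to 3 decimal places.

Under each hypothesis, the probability of the observed sequence is: P(data | bag A) = (2/6)(1/5)(0/4) = 0; P(data | bag B) = (3/9)(2/8)(1/7) = 1/84; P(data | bag C) = (3/9)(2/8)(1/7) = 1/84.
The prior-weighted likelihoods are 1/3 · 0 = 0, 1/3 · 1/84 = 1/252, 1/3 · 1/84 = 1/252; summing to 1/126.
So P(bag C | data) = (1/252) / (1/126) = 1/2.

0.500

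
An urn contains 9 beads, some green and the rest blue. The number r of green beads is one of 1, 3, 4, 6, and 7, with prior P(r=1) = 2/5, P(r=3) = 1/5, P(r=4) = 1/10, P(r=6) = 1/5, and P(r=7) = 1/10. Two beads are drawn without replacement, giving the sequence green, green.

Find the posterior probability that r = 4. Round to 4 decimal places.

The likelihood of the observed sequence under each hypothesis: P(data | r = 1) = (1/9)(0/8) = 0; P(data | r = 3) = (3/9)(2/8) = 1/12; P(data | r = 4) = (4/9)(3/8) = 1/6; P(data | r = 6) = (6/9)(5/8) = 5/12; P(data | r = 7) = (7/9)(6/8) = 7/12.
Multiplying each by its prior: 2/5 · 0 = 0, 1/5 · 1/12 = 1/60, 1/10 · 1/6 = 1/60, 1/5 · 5/12 = 1/12, 1/10 · 7/12 = 7/120; with total 7/40.
By Bayes' rule, P(r = 4 | data) = (1/60) / (7/40) = 2/21.

0.0952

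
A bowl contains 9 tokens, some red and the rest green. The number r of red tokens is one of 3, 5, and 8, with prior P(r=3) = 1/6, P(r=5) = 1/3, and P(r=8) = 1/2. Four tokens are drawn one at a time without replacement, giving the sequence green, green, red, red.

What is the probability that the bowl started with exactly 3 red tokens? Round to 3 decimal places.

0.273

Under each hypothesis, the probability of the observed sequence is: P(data | r = 3) = (6/9)(5/8)(3/7)(2/6) = 0.059524; P(data | r = 5) = (4/9)(3/8)(5/7)(4/6) = 0.079365; P(data | r = 8) = (1/9)(0/8) = 0.
The prior-weighted likelihoods are 1/6 · 0.059524 = 0.0099206, 1/3 · 0.079365 = 0.026455, 1/2 · 0 = 0; summing to 0.036376.
Hence P(r = 3 | data) = (0.0099206) / (0.036376) = 0.27273.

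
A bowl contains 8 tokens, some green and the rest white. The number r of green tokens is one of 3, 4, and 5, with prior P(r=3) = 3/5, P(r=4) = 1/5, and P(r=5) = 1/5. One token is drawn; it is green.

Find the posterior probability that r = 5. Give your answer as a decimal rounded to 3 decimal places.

The likelihood of this draw under each hypothesis: P(data | r = 3) = (3/8) = 3/8; P(data | r = 4) = (4/8) = 1/2; P(data | r = 5) = (5/8) = 5/8.
The prior-weighted likelihoods are 3/5 · 3/8 = 9/40, 1/5 · 1/2 = 1/10, 1/5 · 5/8 = 1/8; these sum to 9/20.
Hence P(r = 5 | data) = (1/8) / (9/20) = 5/18.

0.278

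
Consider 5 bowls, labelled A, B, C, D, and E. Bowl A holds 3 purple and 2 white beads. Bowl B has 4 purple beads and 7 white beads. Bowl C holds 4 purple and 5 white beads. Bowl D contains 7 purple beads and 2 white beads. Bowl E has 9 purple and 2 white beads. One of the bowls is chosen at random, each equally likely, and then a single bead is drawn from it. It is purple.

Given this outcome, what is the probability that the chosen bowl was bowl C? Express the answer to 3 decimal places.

Under each hypothesis, the probability of this draw is: P(data | bowl A) = (3/5) = 0.6; P(data | bowl B) = (4/11) = 0.36364; P(data | bowl C) = (4/9) = 0.44444; P(data | bowl D) = (7/9) = 0.77778; P(data | bowl E) = (9/11) = 0.81818.
Weighting by the prior gives 1/5 · 0.6 = 0.12, 1/5 · 0.36364 = 0.072727, 1/5 · 0.44444 = 0.088889, 1/5 · 0.77778 = 0.15556, 1/5 · 0.81818 = 0.16364; these sum to 0.60081.
Therefore the posterior P(bowl C | data) = (0.088889) / (0.60081) = 0.14795.

0.148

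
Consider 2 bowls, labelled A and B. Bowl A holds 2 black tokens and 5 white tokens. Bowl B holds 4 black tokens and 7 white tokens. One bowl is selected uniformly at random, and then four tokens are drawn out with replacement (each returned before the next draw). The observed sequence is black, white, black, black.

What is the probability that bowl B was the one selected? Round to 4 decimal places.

Compute the likelihood of the observed sequence for each case: P(data | bowl A) = (2/7)(5/7)(2/7)(2/7) = 0.01666; P(data | bowl B) = (4/11)(7/11)(4/11)(4/11) = 0.030599.
Multiplying each by its prior: 1/2 · 0.01666 = 0.0083299, 1/2 · 0.030599 = 0.0153; with total 0.023629.
Hence P(bowl B | data) = (0.0153) / (0.023629) = 0.64748.

0.6475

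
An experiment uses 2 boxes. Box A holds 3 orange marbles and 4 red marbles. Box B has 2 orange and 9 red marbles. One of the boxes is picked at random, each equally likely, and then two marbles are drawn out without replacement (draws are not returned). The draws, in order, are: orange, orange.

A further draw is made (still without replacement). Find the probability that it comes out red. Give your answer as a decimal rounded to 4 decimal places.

For each hypothesis, P(data | H) works out to: P(data | box A) = (3/7)(2/6) = 1/7; P(data | box B) = (2/11)(1/10) = 1/55.
Weighting by the prior gives 1/2 · 1/7 = 1/14, 1/2 · 1/55 = 1/110; these sum to 31/385.
Dividing through by the total gives posterior P(box A | data) = 55/62, P(box B | data) = 7/62.
The predictive probability is P(red next | data) = (4/5)(55/62) + (1)(7/62) = 51/62.

0.8226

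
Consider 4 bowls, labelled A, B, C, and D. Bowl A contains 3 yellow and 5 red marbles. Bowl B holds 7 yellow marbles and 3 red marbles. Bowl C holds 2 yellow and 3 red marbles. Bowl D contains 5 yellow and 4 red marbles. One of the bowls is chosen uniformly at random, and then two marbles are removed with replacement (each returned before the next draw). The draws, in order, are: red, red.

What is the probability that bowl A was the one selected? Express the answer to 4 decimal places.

0.3763

Under each hypothesis, the probability of the observed sequence is: P(data | bowl A) = (5/8)(5/8) = 0.39062; P(data | bowl B) = (3/10)(3/10) = 0.09; P(data | bowl C) = (3/5)(3/5) = 0.36; P(data | bowl D) = (4/9)(4/9) = 0.19753.
The prior-weighted likelihoods are 1/4 · 0.39062 = 0.097656, 1/4 · 0.09 = 0.0225, 1/4 · 0.36 = 0.09, 1/4 · 0.19753 = 0.049383; summing to 0.25954.
By Bayes' rule, P(bowl A | data) = (0.097656) / (0.25954) = 0.37627.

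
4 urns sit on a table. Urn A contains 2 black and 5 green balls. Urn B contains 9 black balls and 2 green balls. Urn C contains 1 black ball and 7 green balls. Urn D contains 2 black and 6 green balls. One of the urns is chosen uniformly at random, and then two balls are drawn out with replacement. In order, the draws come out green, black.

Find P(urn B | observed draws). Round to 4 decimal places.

0.2290

Compute the likelihood of the observed sequence for each case: P(data | urn A) = (5/7)(2/7) = 0.20408; P(data | urn B) = (2/11)(9/11) = 0.14876; P(data | urn C) = (7/8)(1/8) = 0.10938; P(data | urn D) = (6/8)(2/8) = 0.1875.
Weighting by the prior gives 1/4 · 0.20408 = 0.05102, 1/4 · 0.14876 = 0.03719, 1/4 · 0.10938 = 0.027344, 1/4 · 0.1875 = 0.046875; with total 0.16243.
Hence P(urn B | data) = (0.03719) / (0.16243) = 0.22896.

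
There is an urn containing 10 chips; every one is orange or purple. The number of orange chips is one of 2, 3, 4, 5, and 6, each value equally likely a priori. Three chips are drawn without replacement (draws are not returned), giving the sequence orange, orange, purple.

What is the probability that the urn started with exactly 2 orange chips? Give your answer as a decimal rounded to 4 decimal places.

0.0457

Under each hypothesis, the probability of the observed sequence is: P(data | r = 2) = (2/10)(1/9)(8/8) = 1/45; P(data | r = 3) = (3/10)(2/9)(7/8) = 7/120; P(data | r = 4) = (4/10)(3/9)(6/8) = 1/10; P(data | r = 5) = (5/10)(4/9)(5/8) = 5/36; P(data | r = 6) = (6/10)(5/9)(4/8) = 1/6.
Weighting by the prior gives 1/5 · 1/45 = 1/225, 1/5 · 7/120 = 7/600, 1/5 · 1/10 = 1/50, 1/5 · 5/36 = 1/36, 1/5 · 1/6 = 1/30; with total 7/72.
Hence P(r = 2 | data) = (1/225) / (7/72) = 8/175.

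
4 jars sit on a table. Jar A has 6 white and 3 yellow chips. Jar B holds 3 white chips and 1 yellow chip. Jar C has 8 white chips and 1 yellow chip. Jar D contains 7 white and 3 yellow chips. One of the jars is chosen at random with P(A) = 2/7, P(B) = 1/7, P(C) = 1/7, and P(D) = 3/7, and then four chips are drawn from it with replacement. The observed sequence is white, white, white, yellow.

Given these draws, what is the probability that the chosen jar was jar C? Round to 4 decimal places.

0.1131

Under each hypothesis, the probability of the observed sequence is: P(data | jar A) = (6/9)(6/9)(6/9)(3/9) = 0.098765; P(data | jar B) = (3/4)(3/4)(3/4)(1/4) = 0.10547; P(data | jar C) = (8/9)(8/9)(8/9)(1/9) = 0.078037; P(data | jar D) = (7/10)(7/10)(7/10)(3/10) = 0.1029.
Multiplying each by its prior: 2/7 · 0.098765 = 0.028219, 1/7 · 0.10547 = 0.015067, 1/7 · 0.078037 = 0.011148, 3/7 · 0.1029 = 0.0441; these sum to 0.098534.
By Bayes' rule, P(jar C | data) = (0.011148) / (0.098534) = 0.11314.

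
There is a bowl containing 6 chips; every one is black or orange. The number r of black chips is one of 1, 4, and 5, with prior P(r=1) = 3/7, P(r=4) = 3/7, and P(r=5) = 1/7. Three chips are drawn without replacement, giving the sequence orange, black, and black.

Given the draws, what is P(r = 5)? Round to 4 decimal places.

The likelihood of the observed sequence under each hypothesis: P(data | r = 1) = (5/6)(1/5)(0/4) = 0; P(data | r = 4) = (2/6)(4/5)(3/4) = 1/5; P(data | r = 5) = (1/6)(5/5)(4/4) = 1/6.
Weighting by the prior gives 3/7 · 0 = 0, 3/7 · 1/5 = 3/35, 1/7 · 1/6 = 1/42; with total 23/210.
So P(r = 5 | data) = (1/42) / (23/210) = 5/23.

0.2174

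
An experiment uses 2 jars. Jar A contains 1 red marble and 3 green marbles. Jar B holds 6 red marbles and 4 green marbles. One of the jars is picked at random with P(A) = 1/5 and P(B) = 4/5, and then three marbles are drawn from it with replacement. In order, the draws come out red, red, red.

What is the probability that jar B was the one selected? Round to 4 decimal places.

The likelihood of the observed sequence under each hypothesis: P(data | jar A) = (1/4)(1/4)(1/4) = 0.015625; P(data | jar B) = (6/10)(6/10)(6/10) = 0.216.
The prior-weighted likelihoods are 1/5 · 0.015625 = 0.003125, 4/5 · 0.216 = 0.1728; with total 0.17592.
Therefore the posterior P(jar B | data) = (0.1728) / (0.17592) = 0.98224.

0.9822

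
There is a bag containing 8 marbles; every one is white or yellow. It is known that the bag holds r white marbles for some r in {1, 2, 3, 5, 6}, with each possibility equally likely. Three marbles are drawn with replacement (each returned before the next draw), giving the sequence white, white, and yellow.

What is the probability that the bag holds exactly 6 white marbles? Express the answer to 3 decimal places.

For each hypothesis, P(data | H) works out to: P(data | r = 1) = (1/8)(1/8)(7/8) = 0.013672; P(data | r = 2) = (2/8)(2/8)(6/8) = 0.046875; P(data | r = 3) = (3/8)(3/8)(5/8) = 0.087891; P(data | r = 5) = (5/8)(5/8)(3/8) = 0.14648; P(data | r = 6) = (6/8)(6/8)(2/8) = 0.14062.
Multiplying each by its prior: 1/5 · 0.013672 = 0.0027344, 1/5 · 0.046875 = 0.009375, 1/5 · 0.087891 = 0.017578, 1/5 · 0.14648 = 0.029297, 1/5 · 0.14062 = 0.028125; these sum to 0.087109.
By Bayes' rule, P(r = 6 | data) = (0.028125) / (0.087109) = 0.32287.

0.323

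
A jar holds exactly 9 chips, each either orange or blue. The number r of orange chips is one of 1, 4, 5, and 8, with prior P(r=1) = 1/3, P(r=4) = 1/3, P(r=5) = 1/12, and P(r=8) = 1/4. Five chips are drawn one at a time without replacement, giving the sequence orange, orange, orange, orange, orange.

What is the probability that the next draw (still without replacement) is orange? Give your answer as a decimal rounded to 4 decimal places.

0.7456

The likelihood of the observed sequence under each hypothesis: P(data | r = 1) = (1/9)(0/8) = 0; P(data | r = 4) = (4/9)(3/8)(2/7)(1/6)(0/5) = 0; P(data | r = 5) = (5/9)(4/8)(3/7)(2/6)(1/5) = 0.0079365; P(data | r = 8) = (8/9)(7/8)(6/7)(5/6)(4/5) = 0.44444.
The prior-weighted likelihoods are 1/3 · 0 = 0, 1/3 · 0 = 0, 1/12 · 0.0079365 = 0.00066138, 1/4 · 0.44444 = 0.11111; summing to 0.11177.
Normalising, the posterior is P(r = 1 | data) = 0, P(r = 4 | data) = 0, P(r = 5 | data) = 0.0059172, P(r = 8 | data) = 0.99408.
Averaging over the posterior, P(orange next | data) = (0)(0.0059172) + (3/4)(0.99408) = 0.74556.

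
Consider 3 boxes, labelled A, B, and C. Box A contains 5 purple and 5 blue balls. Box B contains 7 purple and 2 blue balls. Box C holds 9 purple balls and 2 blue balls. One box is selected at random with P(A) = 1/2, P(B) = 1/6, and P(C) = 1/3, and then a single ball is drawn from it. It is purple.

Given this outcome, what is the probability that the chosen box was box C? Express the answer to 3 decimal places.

0.418

Under each hypothesis, the probability of this draw is: P(data | box A) = (5/10) = 0.5; P(data | box B) = (7/9) = 0.77778; P(data | box C) = (9/11) = 0.81818.
Weighting by the prior gives 1/2 · 0.5 = 0.25, 1/6 · 0.77778 = 0.12963, 1/3 · 0.81818 = 0.27273; these sum to 0.65236.
Hence P(box C | data) = (0.27273) / (0.65236) = 0.41806.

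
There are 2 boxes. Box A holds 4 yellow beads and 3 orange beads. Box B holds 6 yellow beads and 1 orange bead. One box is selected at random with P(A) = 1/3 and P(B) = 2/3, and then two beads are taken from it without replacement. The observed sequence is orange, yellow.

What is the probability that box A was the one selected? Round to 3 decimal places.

0.500

Compute the likelihood of the observed sequence for each case: P(data | box A) = (3/7)(4/6) = 2/7; P(data | box B) = (1/7)(6/6) = 1/7.
Multiplying each by its prior: 1/3 · 2/7 = 2/21, 2/3 · 1/7 = 2/21; these sum to 4/21.
Hence P(box A | data) = (2/21) / (4/21) = 1/2.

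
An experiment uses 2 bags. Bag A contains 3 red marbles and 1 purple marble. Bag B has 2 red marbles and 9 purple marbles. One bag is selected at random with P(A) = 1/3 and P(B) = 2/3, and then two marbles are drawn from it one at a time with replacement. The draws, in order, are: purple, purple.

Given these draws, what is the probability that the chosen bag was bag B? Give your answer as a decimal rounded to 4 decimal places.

The likelihood of the observed sequence under each hypothesis: P(data | bag A) = (1/4)(1/4) = 0.0625; P(data | bag B) = (9/11)(9/11) = 0.66942.
The prior-weighted likelihoods are 1/3 · 0.0625 = 0.020833, 2/3 · 0.66942 = 0.44628; summing to 0.46711.
By Bayes' rule, P(bag B | data) = (0.44628) / (0.46711) = 0.9554.

0.9554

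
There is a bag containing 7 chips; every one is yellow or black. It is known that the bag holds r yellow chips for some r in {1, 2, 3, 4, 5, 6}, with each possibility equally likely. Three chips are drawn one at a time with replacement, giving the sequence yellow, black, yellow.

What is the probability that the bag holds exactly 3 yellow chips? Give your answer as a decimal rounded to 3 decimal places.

0.184

Under each hypothesis, the probability of the observed sequence is: P(data | r = 1) = (1/7)(6/7)(1/7) = 0.017493; P(data | r = 2) = (2/7)(5/7)(2/7) = 0.058309; P(data | r = 3) = (3/7)(4/7)(3/7) = 0.10496; P(data | r = 4) = (4/7)(3/7)(4/7) = 0.13994; P(data | r = 5) = (5/7)(2/7)(5/7) = 0.14577; P(data | r = 6) = (6/7)(1/7)(6/7) = 0.10496.
The prior-weighted likelihoods are 1/6 · 0.017493 = 0.0029155, 1/6 · 0.058309 = 0.0097182, 1/6 · 0.10496 = 0.017493, 1/6 · 0.13994 = 0.023324, 1/6 · 0.14577 = 0.024295, 1/6 · 0.10496 = 0.017493; summing to 0.095238.
Hence P(r = 3 | data) = (0.017493) / (0.095238) = 0.18367.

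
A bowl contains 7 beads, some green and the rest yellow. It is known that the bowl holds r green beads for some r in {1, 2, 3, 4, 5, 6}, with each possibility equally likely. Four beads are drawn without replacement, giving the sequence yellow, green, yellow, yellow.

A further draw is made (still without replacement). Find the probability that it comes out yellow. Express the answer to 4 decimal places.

Compute the likelihood of the observed sequence for each case: P(data | r = 1) = (6/7)(1/6)(5/5)(4/4) = 1/7; P(data | r = 2) = (5/7)(2/6)(4/5)(3/4) = 1/7; P(data | r = 3) = (4/7)(3/6)(3/5)(2/4) = 3/35; P(data | r = 4) = (3/7)(4/6)(2/5)(1/4) = 1/35; P(data | r = 5) = (2/7)(5/6)(1/5)(0/4) = 0; P(data | r = 6) = (1/7)(6/6)(0/5) = 0.
Multiplying each by its prior: 1/6 · 1/7 = 1/42, 1/6 · 1/7 = 1/42, 1/6 · 3/35 = 1/70, 1/6 · 1/35 = 1/210, 1/6 · 0 = 0, 1/6 · 0 = 0; these sum to 1/15.
Dividing through by the total gives posterior P(r = 1 | data) = 5/14, P(r = 2 | data) = 5/14, P(r = 3 | data) = 3/14, P(r = 4 | data) = 1/14, P(r = 5 | data) = 0, P(r = 6 | data) = 0.
The predictive probability is P(yellow next | data) = (1)(5/14) + (2/3)(5/14) + (1/3)(3/14) + (0)(1/14) = 2/3.

0.6667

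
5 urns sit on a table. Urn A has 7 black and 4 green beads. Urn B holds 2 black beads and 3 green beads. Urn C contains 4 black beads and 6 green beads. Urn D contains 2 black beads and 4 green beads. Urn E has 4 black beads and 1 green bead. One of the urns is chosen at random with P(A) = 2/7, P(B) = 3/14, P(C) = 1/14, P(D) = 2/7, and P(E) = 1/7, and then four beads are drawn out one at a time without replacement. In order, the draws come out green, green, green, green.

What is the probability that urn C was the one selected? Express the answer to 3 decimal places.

0.204

Under each hypothesis, the probability of the observed sequence is: P(data | urn A) = (4/11)(3/10)(2/9)(1/8) = 0.0030303; P(data | urn B) = (3/5)(2/4)(1/3)(0/2) = 0; P(data | urn C) = (6/10)(5/9)(4/8)(3/7) = 0.071429; P(data | urn D) = (4/6)(3/5)(2/4)(1/3) = 0.066667; P(data | urn E) = (1/5)(0/4) = 0.
Weighting by the prior gives 2/7 · 0.0030303 = 0.0008658, 3/14 · 0 = 0, 1/14 · 0.071429 = 0.005102, 2/7 · 0.066667 = 0.019048, 1/7 · 0 = 0; summing to 0.025015.
By Bayes' rule, P(urn C | data) = (0.005102) / (0.025015) = 0.20396.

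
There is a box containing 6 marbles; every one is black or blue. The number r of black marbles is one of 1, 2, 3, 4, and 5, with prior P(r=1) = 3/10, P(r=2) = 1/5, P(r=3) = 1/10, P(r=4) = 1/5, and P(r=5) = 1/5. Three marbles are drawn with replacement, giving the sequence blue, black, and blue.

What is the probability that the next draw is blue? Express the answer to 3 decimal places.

0.630

The likelihood of the observed sequence under each hypothesis: P(data | r = 1) = (5/6)(1/6)(5/6) = 25/216; P(data | r = 2) = (4/6)(2/6)(4/6) = 4/27; P(data | r = 3) = (3/6)(3/6)(3/6) = 1/8; P(data | r = 4) = (2/6)(4/6)(2/6) = 2/27; P(data | r = 5) = (1/6)(5/6)(1/6) = 5/216.
The prior-weighted likelihoods are 3/10 · 25/216 = 5/144, 1/5 · 4/27 = 4/135, 1/10 · 1/8 = 1/80, 1/5 · 2/27 = 2/135, 1/5 · 5/216 = 1/216; these sum to 13/135.
The posterior is then P(r = 1 | data) = 75/208, P(r = 2 | data) = 4/13, P(r = 3 | data) = 27/208, P(r = 4 | data) = 2/13, P(r = 5 | data) = 5/104.
The predictive probability is P(blue next | data) = (5/6)(75/208) + (2/3)(4/13) + (1/2)(27/208) + (1/3)(2/13) + (1/6)(5/104) = 131/208.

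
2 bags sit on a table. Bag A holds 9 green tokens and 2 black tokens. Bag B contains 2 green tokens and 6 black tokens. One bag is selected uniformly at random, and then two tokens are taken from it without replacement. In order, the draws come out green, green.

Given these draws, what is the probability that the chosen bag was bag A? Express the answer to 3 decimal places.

Compute the likelihood of the observed sequence for each case: P(data | bag A) = (9/11)(8/10) = 0.65455; P(data | bag B) = (2/8)(1/7) = 0.035714.
The prior-weighted likelihoods are 1/2 · 0.65455 = 0.32727, 1/2 · 0.035714 = 0.017857; summing to 0.34513.
By Bayes' rule, P(bag A | data) = (0.32727) / (0.34513) = 0.94826.

0.948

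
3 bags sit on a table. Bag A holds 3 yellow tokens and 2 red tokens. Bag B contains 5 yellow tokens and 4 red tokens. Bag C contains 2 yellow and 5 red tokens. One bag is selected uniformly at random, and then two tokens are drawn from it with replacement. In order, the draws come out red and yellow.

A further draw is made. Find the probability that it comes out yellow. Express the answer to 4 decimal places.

0.4913

Compute the likelihood of the observed sequence for each case: P(data | bag A) = (2/5)(3/5) = 0.24; P(data | bag B) = (4/9)(5/9) = 0.24691; P(data | bag C) = (5/7)(2/7) = 0.20408.
Weighting by the prior gives 1/3 · 0.24 = 0.08, 1/3 · 0.24691 = 0.082305, 1/3 · 0.20408 = 0.068027; summing to 0.23033.
Dividing through by the total gives posterior P(bag A | data) = 0.34733, P(bag B | data) = 0.35733, P(bag C | data) = 0.29534.
Averaging over the posterior, P(yellow next | data) = (3/5)(0.34733) + (5/9)(0.35733) + (2/7)(0.29534) = 0.4913.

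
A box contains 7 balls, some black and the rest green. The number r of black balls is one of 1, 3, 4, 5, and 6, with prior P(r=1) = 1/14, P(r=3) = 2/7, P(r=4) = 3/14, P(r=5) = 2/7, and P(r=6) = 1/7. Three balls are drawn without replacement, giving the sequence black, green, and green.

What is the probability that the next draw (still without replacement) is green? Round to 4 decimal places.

Compute the likelihood of the observed sequence for each case: P(data | r = 1) = (1/7)(6/6)(5/5) = 0.14286; P(data | r = 3) = (3/7)(4/6)(3/5) = 0.17143; P(data | r = 4) = (4/7)(3/6)(2/5) = 0.11429; P(data | r = 5) = (5/7)(2/6)(1/5) = 0.047619; P(data | r = 6) = (6/7)(1/6)(0/5) = 0.
Multiplying each by its prior: 1/14 · 0.14286 = 0.010204, 2/7 · 0.17143 = 0.04898, 3/14 · 0.11429 = 0.02449, 2/7 · 0.047619 = 0.013605, 1/7 · 0 = 0; these sum to 0.097279.
Normalising, the posterior is P(r = 1 | data) = 0.1049, P(r = 3 | data) = 0.5035, P(r = 4 | data) = 0.25175, P(r = 5 | data) = 0.13986, P(r = 6 | data) = 0.
Averaging over the posterior, P(green next | data) = (1)(0.1049) + (1/2)(0.5035) + (1/4)(0.25175) + (0)(0.13986) = 0.41958.

0.4196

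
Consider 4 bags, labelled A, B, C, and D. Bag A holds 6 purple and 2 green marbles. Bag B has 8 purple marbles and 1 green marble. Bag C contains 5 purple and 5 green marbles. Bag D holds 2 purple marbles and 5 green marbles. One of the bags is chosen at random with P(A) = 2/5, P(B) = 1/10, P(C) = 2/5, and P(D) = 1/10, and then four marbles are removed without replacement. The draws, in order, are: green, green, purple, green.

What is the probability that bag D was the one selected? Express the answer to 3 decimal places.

0.375

For each hypothesis, P(data | H) works out to: P(data | bag A) = (2/8)(1/7)(6/6)(0/5) = 0; P(data | bag B) = (1/9)(0/8) = 0; P(data | bag C) = (5/10)(4/9)(5/8)(3/7) = 5/84; P(data | bag D) = (5/7)(4/6)(2/5)(3/4) = 1/7.
Weighting by the prior gives 2/5 · 0 = 0, 1/10 · 0 = 0, 2/5 · 5/84 = 1/42, 1/10 · 1/7 = 1/70; these sum to 4/105.
Hence P(bag D | data) = (1/70) / (4/105) = 3/8.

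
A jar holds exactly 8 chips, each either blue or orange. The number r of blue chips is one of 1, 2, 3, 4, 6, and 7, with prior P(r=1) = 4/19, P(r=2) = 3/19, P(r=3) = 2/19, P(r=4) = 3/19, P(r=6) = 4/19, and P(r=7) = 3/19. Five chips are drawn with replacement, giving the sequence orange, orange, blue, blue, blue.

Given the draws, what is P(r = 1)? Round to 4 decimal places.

0.0197

For each hypothesis, P(data | H) works out to: P(data | r = 1) = (7/8)(7/8)(1/8)(1/8)(1/8) = 0.0014954; P(data | r = 2) = (6/8)(6/8)(2/8)(2/8)(2/8) = 0.0087891; P(data | r = 3) = (5/8)(5/8)(3/8)(3/8)(3/8) = 0.020599; P(data | r = 4) = (4/8)(4/8)(4/8)(4/8)(4/8) = 0.03125; P(data | r = 6) = (2/8)(2/8)(6/8)(6/8)(6/8) = 0.026367; P(data | r = 7) = (1/8)(1/8)(7/8)(7/8)(7/8) = 0.010468.
Weighting by the prior gives 4/19 · 0.0014954 = 0.00031481, 3/19 · 0.0087891 = 0.0013877, 2/19 · 0.020599 = 0.0021684, 3/19 · 0.03125 = 0.0049342, 4/19 · 0.026367 = 0.005551, 3/19 · 0.010468 = 0.0016528; with total 0.016009.
Hence P(r = 1 | data) = (0.00031481) / (0.016009) = 0.019665.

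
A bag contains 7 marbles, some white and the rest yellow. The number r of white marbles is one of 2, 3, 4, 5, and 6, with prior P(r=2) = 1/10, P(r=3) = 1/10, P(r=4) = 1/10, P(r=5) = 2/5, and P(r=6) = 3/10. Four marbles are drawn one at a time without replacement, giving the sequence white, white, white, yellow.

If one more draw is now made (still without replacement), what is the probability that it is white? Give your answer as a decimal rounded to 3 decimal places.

0.752

Compute the likelihood of the observed sequence for each case: P(data | r = 2) = (2/7)(1/6)(0/5) = 0; P(data | r = 3) = (3/7)(2/6)(1/5)(4/4) = 1/35; P(data | r = 4) = (4/7)(3/6)(2/5)(3/4) = 3/35; P(data | r = 5) = (5/7)(4/6)(3/5)(2/4) = 1/7; P(data | r = 6) = (6/7)(5/6)(4/5)(1/4) = 1/7.
Multiplying each by its prior: 1/10 · 0 = 0, 1/10 · 1/35 = 1/350, 1/10 · 3/35 = 3/350, 2/5 · 1/7 = 2/35, 3/10 · 1/7 = 3/70; summing to 39/350.
Dividing through by the total gives posterior P(r = 2 | data) = 0, P(r = 3 | data) = 1/39, P(r = 4 | data) = 1/13, P(r = 5 | data) = 20/39, P(r = 6 | data) = 5/13.
So P(white next | data) = Σ P(white next | H) P(H | data) = (0)(1/39) + (1/3)(1/13) + (2/3)(20/39) + (1)(5/13) = 88/117.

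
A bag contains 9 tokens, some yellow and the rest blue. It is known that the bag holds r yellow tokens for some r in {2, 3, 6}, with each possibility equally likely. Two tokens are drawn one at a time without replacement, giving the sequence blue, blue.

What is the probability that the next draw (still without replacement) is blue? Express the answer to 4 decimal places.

0.6154

For each hypothesis, P(data | H) works out to: P(data | r = 2) = (7/9)(6/8) = 7/12; P(data | r = 3) = (6/9)(5/8) = 5/12; P(data | r = 6) = (3/9)(2/8) = 1/12.
Multiplying each by its prior: 1/3 · 7/12 = 7/36, 1/3 · 5/12 = 5/36, 1/3 · 1/12 = 1/36; these sum to 13/36.
Normalising, the posterior is P(r = 2 | data) = 7/13, P(r = 3 | data) = 5/13, P(r = 6 | data) = 1/13.
Averaging over the posterior, P(blue next | data) = (5/7)(7/13) + (4/7)(5/13) + (1/7)(1/13) = 8/13.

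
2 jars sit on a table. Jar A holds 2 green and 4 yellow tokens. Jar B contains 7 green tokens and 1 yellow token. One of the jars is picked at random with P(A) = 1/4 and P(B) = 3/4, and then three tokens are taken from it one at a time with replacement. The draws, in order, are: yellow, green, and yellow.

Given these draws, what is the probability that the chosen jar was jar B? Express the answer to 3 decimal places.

0.217

For each hypothesis, P(data | H) works out to: P(data | jar A) = (4/6)(2/6)(4/6) = 0.14815; P(data | jar B) = (1/8)(7/8)(1/8) = 0.013672.
Weighting by the prior gives 1/4 · 0.14815 = 0.037037, 3/4 · 0.013672 = 0.010254; summing to 0.047291.
Hence P(jar B | data) = (0.010254) / (0.047291) = 0.21683.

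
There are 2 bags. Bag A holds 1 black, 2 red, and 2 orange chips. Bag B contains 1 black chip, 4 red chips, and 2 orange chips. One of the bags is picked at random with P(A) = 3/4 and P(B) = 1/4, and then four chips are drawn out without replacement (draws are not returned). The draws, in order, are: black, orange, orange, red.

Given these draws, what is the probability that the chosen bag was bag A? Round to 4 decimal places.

0.9130

For each hypothesis, P(data | H) works out to: P(data | bag A) = (1/5)(2/4)(1/3)(2/2) = 1/30; P(data | bag B) = (1/7)(2/6)(1/5)(4/4) = 1/105.
The prior-weighted likelihoods are 3/4 · 1/30 = 1/40, 1/4 · 1/105 = 1/420; with total 23/840.
So P(bag A | data) = (1/40) / (23/840) = 21/23.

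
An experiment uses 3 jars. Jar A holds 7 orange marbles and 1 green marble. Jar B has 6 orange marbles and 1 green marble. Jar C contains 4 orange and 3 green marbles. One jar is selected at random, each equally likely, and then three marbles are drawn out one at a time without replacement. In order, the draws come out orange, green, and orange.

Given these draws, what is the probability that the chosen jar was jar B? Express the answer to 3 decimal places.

0.325

The likelihood of the observed sequence under each hypothesis: P(data | jar A) = (7/8)(1/7)(6/6) = 1/8; P(data | jar B) = (6/7)(1/6)(5/5) = 1/7; P(data | jar C) = (4/7)(3/6)(3/5) = 6/35.
Weighting by the prior gives 1/3 · 1/8 = 1/24, 1/3 · 1/7 = 1/21, 1/3 · 6/35 = 2/35; these sum to 41/280.
By Bayes' rule, P(jar B | data) = (1/21) / (41/280) = 40/123.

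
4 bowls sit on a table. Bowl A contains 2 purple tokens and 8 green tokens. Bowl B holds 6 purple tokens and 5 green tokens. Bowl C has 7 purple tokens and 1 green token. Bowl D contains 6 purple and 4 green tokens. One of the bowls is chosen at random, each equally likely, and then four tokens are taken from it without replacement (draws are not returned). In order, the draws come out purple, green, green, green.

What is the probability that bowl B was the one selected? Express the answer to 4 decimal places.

Compute the likelihood of the observed sequence for each case: P(data | bowl A) = (2/10)(8/9)(7/8)(6/7) = 0.13333; P(data | bowl B) = (6/11)(5/10)(4/9)(3/8) = 0.045455; P(data | bowl C) = (7/8)(1/7)(0/6) = 0; P(data | bowl D) = (6/10)(4/9)(3/8)(2/7) = 0.028571.
Multiplying each by its prior: 1/4 · 0.13333 = 0.033333, 1/4 · 0.045455 = 0.011364, 1/4 · 0 = 0, 1/4 · 0.028571 = 0.0071429; summing to 0.05184.
Hence P(bowl B | data) = (0.011364) / (0.05184) = 0.21921.

0.2192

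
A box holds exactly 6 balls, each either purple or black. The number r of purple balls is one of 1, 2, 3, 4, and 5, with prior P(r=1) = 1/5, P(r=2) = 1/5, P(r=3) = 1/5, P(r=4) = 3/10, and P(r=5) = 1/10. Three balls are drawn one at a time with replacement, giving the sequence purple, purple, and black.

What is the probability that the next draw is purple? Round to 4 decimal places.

Under each hypothesis, the probability of the observed sequence is: P(data | r = 1) = (1/6)(1/6)(5/6) = 0.023148; P(data | r = 2) = (2/6)(2/6)(4/6) = 0.074074; P(data | r = 3) = (3/6)(3/6)(3/6) = 0.125; P(data | r = 4) = (4/6)(4/6)(2/6) = 0.14815; P(data | r = 5) = (5/6)(5/6)(1/6) = 0.11574.
Weighting by the prior gives 1/5 · 0.023148 = 0.0046296, 1/5 · 0.074074 = 0.014815, 1/5 · 0.125 = 0.025, 3/10 · 0.14815 = 0.044444, 1/10 · 0.11574 = 0.011574; summing to 0.10046.
The posterior is then P(r = 1 | data) = 0.046083, P(r = 2 | data) = 0.14747, P(r = 3 | data) = 0.24885, P(r = 4 | data) = 0.4424, P(r = 5 | data) = 0.11521.
The predictive probability is P(purple next | data) = (1/6)(0.046083) + (1/3)(0.14747) + (1/2)(0.24885) + (2/3)(0.4424) + (5/6)(0.11521) = 0.5722.

0.5722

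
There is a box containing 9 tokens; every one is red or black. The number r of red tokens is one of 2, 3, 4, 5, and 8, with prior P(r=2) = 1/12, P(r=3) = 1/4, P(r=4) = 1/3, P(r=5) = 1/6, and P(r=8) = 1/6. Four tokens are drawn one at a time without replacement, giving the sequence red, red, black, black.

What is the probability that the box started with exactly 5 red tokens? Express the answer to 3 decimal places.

0.233

Compute the likelihood of the observed sequence for each case: P(data | r = 2) = (2/9)(1/8)(7/7)(6/6) = 1/36; P(data | r = 3) = (3/9)(2/8)(6/7)(5/6) = 5/84; P(data | r = 4) = (4/9)(3/8)(5/7)(4/6) = 5/63; P(data | r = 5) = (5/9)(4/8)(4/7)(3/6) = 5/63; P(data | r = 8) = (8/9)(7/8)(1/7)(0/6) = 0.
Multiplying each by its prior: 1/12 · 1/36 = 1/432, 1/4 · 5/84 = 5/336, 1/3 · 5/63 = 5/189, 1/6 · 5/63 = 5/378, 1/6 · 0 = 0; summing to 43/756.
So P(r = 5 | data) = (5/378) / (43/756) = 10/43.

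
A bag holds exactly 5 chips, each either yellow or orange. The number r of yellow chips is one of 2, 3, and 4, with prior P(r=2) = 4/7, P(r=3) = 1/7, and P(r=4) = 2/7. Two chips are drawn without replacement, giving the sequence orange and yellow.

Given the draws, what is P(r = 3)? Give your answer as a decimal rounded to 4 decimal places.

0.1579

Under each hypothesis, the probability of the observed sequence is: P(data | r = 2) = (3/5)(2/4) = 3/10; P(data | r = 3) = (2/5)(3/4) = 3/10; P(data | r = 4) = (1/5)(4/4) = 1/5.
Multiplying each by its prior: 4/7 · 3/10 = 6/35, 1/7 · 3/10 = 3/70, 2/7 · 1/5 = 2/35; with total 19/70.
Hence P(r = 3 | data) = (3/70) / (19/70) = 3/19.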